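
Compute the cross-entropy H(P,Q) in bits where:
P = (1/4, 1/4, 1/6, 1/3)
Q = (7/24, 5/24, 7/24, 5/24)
2.0608 bits

Cross-entropy: H(P,Q) = -Σ p(x) log q(x)

Alternatively: H(P,Q) = H(P) + D_KL(P||Q)
H(P) = 1.9591 bits
D_KL(P||Q) = 0.1016 bits

H(P,Q) = 1.9591 + 0.1016 = 2.0608 bits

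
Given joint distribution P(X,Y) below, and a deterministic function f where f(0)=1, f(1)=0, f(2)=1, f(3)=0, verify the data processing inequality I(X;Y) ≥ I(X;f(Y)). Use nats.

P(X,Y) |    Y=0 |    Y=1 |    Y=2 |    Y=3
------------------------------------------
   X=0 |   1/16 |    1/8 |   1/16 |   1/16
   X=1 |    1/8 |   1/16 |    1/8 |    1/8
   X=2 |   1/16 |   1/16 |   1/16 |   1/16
I(X;Y) = 0.0320, I(X;f(Y)) = 0.0108, inequality holds: 0.0320 ≥ 0.0108

Data Processing Inequality: For any Markov chain X → Y → Z, we have I(X;Y) ≥ I(X;Z).

Here Z = f(Y) is a deterministic function of Y, forming X → Y → Z.

Original I(X;Y) = 0.0320 nats

After applying f:
P(X,Z) where Z=f(Y):
- P(X,Z=0) = P(X,Y=1) + P(X,Y=3)
- P(X,Z=1) = P(X,Y=0) + P(X,Y=2)

I(X;Z) = I(X;f(Y)) = 0.0108 nats

Verification: 0.0320 ≥ 0.0108 ✓

Information cannot be created by processing; the function f can only lose information about X.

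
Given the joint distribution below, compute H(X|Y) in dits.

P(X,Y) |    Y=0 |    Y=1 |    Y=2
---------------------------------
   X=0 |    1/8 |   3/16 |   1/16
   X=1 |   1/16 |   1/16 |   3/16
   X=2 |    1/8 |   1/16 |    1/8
0.4369 dits

Using the chain rule: H(X|Y) = H(X,Y) - H(Y)

First, compute H(X,Y) = 0.9123 dits

Marginal P(Y) = (5/16, 5/16, 3/8)
H(Y) = 0.4755 dits

H(X|Y) = H(X,Y) - H(Y) = 0.9123 - 0.4755 = 0.4369 dits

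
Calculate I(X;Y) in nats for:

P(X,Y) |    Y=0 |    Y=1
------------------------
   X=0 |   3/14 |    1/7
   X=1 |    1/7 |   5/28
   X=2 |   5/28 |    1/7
0.0086 nats

Mutual information: I(X;Y) = H(X) + H(Y) - H(X,Y)

Marginals:
P(X) = (5/14, 9/28, 9/28), H(X) = 1.0974 nats
P(Y) = (15/28, 13/28), H(Y) = 0.6906 nats

Joint entropy: H(X,Y) = 1.7793 nats

I(X;Y) = 1.0974 + 0.6906 - 1.7793 = 0.0086 nats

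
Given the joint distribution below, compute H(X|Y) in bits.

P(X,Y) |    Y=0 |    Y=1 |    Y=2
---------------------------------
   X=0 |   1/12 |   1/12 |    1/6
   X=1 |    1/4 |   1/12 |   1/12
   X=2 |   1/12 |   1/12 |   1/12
1.4675 bits

Using the chain rule: H(X|Y) = H(X,Y) - H(Y)

First, compute H(X,Y) = 3.0221 bits

Marginal P(Y) = (5/12, 1/4, 1/3)
H(Y) = 1.5546 bits

H(X|Y) = H(X,Y) - H(Y) = 3.0221 - 1.5546 = 1.4675 bits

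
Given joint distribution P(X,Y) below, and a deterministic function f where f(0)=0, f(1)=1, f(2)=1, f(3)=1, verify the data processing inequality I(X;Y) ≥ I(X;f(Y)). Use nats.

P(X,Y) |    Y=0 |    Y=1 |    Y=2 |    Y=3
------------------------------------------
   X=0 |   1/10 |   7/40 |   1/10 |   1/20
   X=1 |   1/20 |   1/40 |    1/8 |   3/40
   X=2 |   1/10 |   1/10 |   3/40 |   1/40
I(X;Y) = 0.0749, I(X;f(Y)) = 0.0091, inequality holds: 0.0749 ≥ 0.0091

Data Processing Inequality: For any Markov chain X → Y → Z, we have I(X;Y) ≥ I(X;Z).

Here Z = f(Y) is a deterministic function of Y, forming X → Y → Z.

Original I(X;Y) = 0.0749 nats

After applying f:
P(X,Z) where Z=f(Y):
- P(X,Z=0) = P(X,Y=0)
- P(X,Z=1) = P(X,Y=1) + P(X,Y=2) + P(X,Y=3)

I(X;Z) = I(X;f(Y)) = 0.0091 nats

Verification: 0.0749 ≥ 0.0091 ✓

Information cannot be created by processing; the function f can only lose information about X.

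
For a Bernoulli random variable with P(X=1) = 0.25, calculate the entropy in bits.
0.8113 bits

The binary entropy function is:
H(p) = -p log(p) - (1-p) log(1-p)

H(0.25) = -0.25 × log_2(0.25) - 0.75 × log_2(0.75)
H(0.25) = 0.8113 bits

Note: Binary entropy is maximized at p=0.5 (H=1 bit) and minimized at p=0 or p=1 (H=0).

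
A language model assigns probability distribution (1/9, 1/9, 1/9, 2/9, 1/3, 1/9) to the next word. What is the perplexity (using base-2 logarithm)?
5.3494

Perplexity is 2^H (or exp(H) for natural log).

First, H = -Σ p log p = 2.4194 bits
Perplexity = 2^2.4194 = 5.3494

Interpretation: The model's uncertainty is equivalent to choosing uniformly among 5.3 options.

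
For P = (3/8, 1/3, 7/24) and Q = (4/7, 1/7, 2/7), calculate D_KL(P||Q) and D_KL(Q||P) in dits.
D_KL(P||Q) = 0.0567, D_KL(Q||P) = 0.0494

KL divergence is not symmetric: D_KL(P||Q) ≠ D_KL(Q||P) in general.

D_KL(P||Q) = 0.0567 dits
D_KL(Q||P) = 0.0494 dits

No, they are not equal!

This asymmetry is why KL divergence is not a true distance metric.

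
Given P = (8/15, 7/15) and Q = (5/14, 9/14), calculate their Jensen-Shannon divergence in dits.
0.0069 dits

Jensen-Shannon divergence is:
JSD(P||Q) = 0.5 × D_KL(P||M) + 0.5 × D_KL(Q||M)
where M = 0.5 × (P + Q) is the mixture distribution.

M = 0.5 × (8/15, 7/15) + 0.5 × (5/14, 9/14) = (0.445238, 0.554762)

D_KL(P||M) = 0.0068 dits
D_KL(Q||M) = 0.0070 dits

JSD(P||Q) = 0.5 × 0.0068 + 0.5 × 0.0070 = 0.0069 dits

Unlike KL divergence, JSD is symmetric and bounded: 0 ≤ JSD ≤ log(2).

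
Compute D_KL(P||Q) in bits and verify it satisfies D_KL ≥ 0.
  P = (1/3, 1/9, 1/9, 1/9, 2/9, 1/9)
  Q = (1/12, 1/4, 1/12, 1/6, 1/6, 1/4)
0.4800 bits

KL divergence satisfies the Gibbs inequality: D_KL(P||Q) ≥ 0 for all distributions P, Q.

D_KL(P||Q) = Σ p(x) log(p(x)/q(x))
Term by term:
  x=0: 1/3 × log_2[(1/3)/(1/12)] = 0.6667
  x=1: 1/9 × log_2[(1/9)/(1/4)] = -0.1300
  x=2: 1/9 × log_2[(1/9)/(1/12)] = 0.0461
  x=3: 1/9 × log_2[(1/9)/(1/6)] = -0.0650
  x=4: 2/9 × log_2[(2/9)/(1/6)] = 0.0922
  x=5: 1/9 × log_2[(1/9)/(1/4)] = -0.1300
D_KL(P||Q) = 0.4800 bits

D_KL(P||Q) = 0.4800 ≥ 0 ✓

This non-negativity is a fundamental property: relative entropy cannot be negative because it measures how different Q is from P.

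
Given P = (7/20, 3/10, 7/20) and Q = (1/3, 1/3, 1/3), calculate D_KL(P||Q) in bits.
0.0037 bits

KL divergence: D_KL(P||Q) = Σ p(x) log(p(x)/q(x))

Computing term by term:
  x=0: 7/20 × log_2[(7/20)/(1/3)] = 7/20 × 0.0704 = 0.0246
  x=1: 3/10 × log_2[(3/10)/(1/3)] = 3/10 × -0.1520 = -0.0456
  x=2: 7/20 × log_2[(7/20)/(1/3)] = 7/20 × 0.0704 = 0.0246

D_KL(P||Q) = 0.0037 bits

Note: KL divergence is always non-negative and equals 0 iff P = Q.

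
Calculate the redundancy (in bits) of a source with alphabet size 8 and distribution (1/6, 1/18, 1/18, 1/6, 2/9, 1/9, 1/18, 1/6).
0.1781 bits

Redundancy measures how far a source is from maximum entropy:
R = H_max - H(X)

Maximum entropy for 8 symbols: H_max = log_2(8) = 3.0000 bits
Actual entropy: H(X) = 2.8219 bits
Redundancy: R = 3.0000 - 2.8219 = 0.1781 bits

This redundancy represents potential for compression: the source could be compressed by 0.1781 bits per symbol.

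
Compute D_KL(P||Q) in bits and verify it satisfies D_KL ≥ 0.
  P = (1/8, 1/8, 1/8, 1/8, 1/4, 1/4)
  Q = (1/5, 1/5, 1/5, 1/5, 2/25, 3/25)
0.3367 bits

KL divergence satisfies the Gibbs inequality: D_KL(P||Q) ≥ 0 for all distributions P, Q.

D_KL(P||Q) = Σ p(x) log(p(x)/q(x))
Term by term:
  x=0: 1/8 × log_2[(1/8)/(1/5)] = -0.0848
  x=1: 1/8 × log_2[(1/8)/(1/5)] = -0.0848
  x=2: 1/8 × log_2[(1/8)/(1/5)] = -0.0848
  x=3: 1/8 × log_2[(1/8)/(1/5)] = -0.0848
  x=4: 1/4 × log_2[(1/4)/(2/25)] = 0.4110
  x=5: 1/4 × log_2[(1/4)/(3/25)] = 0.2647
D_KL(P||Q) = 0.3367 bits

D_KL(P||Q) = 0.3367 ≥ 0 ✓

This non-negativity is a fundamental property: relative entropy cannot be negative because it measures how different Q is from P.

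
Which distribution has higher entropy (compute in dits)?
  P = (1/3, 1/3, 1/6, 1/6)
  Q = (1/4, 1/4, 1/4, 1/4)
Q

Computing entropies in dits:
H(P) = 0.5775
H(Q) = 0.6021

Distribution Q has higher entropy.

Intuition: The distribution closer to uniform (more spread out) has higher entropy.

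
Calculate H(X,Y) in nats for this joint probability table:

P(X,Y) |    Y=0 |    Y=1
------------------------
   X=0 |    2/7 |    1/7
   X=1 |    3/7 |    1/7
1.2770 nats

Joint entropy is H(X,Y) = -Σ_{x,y} p(x,y) log p(x,y).

Summing over all non-zero entries:
H(X,Y) = -[2/7·log_e(2/7) + 1/7·log_e(1/7) + 3/7·log_e(3/7) + 1/7·log_e(1/7)]
H(X,Y) = 1.2770 nats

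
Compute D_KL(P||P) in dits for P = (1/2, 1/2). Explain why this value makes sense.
0.0000 dits

KL divergence satisfies the Gibbs inequality: D_KL(P||Q) ≥ 0 for all distributions P, Q.

D_KL(P||Q) = Σ p(x) log(p(x)/q(x))
Each term is p(x) × log_10(p(x)/p(x)) = p(x) × log_10(1) = 0, so the sum is 0.
D_KL(P||Q) = 0.0000 dits

When P = Q, the KL divergence is exactly 0, as there is no 'divergence' between identical distributions.

This non-negativity is a fundamental property: relative entropy cannot be negative because it measures how different Q is from P.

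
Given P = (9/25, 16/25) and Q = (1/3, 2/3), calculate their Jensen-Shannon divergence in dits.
0.0002 dits

Jensen-Shannon divergence is:
JSD(P||Q) = 0.5 × D_KL(P||M) + 0.5 × D_KL(Q||M)
where M = 0.5 × (P + Q) is the mixture distribution.

M = 0.5 × (9/25, 16/25) + 0.5 × (1/3, 2/3) = (0.346667, 0.653333)

D_KL(P||M) = 0.0002 dits
D_KL(Q||M) = 0.0002 dits

JSD(P||Q) = 0.5 × 0.0002 + 0.5 × 0.0002 = 0.0002 dits

Unlike KL divergence, JSD is symmetric and bounded: 0 ≤ JSD ≤ log(2).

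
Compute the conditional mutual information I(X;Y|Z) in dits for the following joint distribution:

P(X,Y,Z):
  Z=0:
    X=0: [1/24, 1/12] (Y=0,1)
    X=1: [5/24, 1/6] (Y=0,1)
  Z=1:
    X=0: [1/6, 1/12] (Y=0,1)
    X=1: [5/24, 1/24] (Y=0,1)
0.0082 dits

Conditional mutual information: I(X;Y|Z) = H(X|Z) + H(Y|Z) - H(X,Y|Z)

H(Z) = 0.3010
H(X,Z) = 0.5737 → H(X|Z) = 0.2726
H(Y,Z) = 0.5737 → H(Y|Z) = 0.2726
H(X,Y,Z) = 0.8381 → H(X,Y|Z) = 0.5371

I(X;Y|Z) = 0.2726 + 0.2726 - 0.5371 = 0.0082 dits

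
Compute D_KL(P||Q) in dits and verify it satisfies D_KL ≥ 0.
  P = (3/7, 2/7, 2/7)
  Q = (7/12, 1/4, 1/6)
0.0261 dits

KL divergence satisfies the Gibbs inequality: D_KL(P||Q) ≥ 0 for all distributions P, Q.

D_KL(P||Q) = Σ p(x) log(p(x)/q(x))
Term by term:
  x=0: 3/7 × log_10[(3/7)/(7/12)] = -0.0574
  x=1: 2/7 × log_10[(2/7)/(1/4)] = 0.0166
  x=2: 2/7 × log_10[(2/7)/(1/6)] = 0.0669
D_KL(P||Q) = 0.0261 dits

D_KL(P||Q) = 0.0261 ≥ 0 ✓

This non-negativity is a fundamental property: relative entropy cannot be negative because it measures how different Q is from P.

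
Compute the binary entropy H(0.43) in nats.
0.6833 nats

The binary entropy function is:
H(p) = -p log(p) - (1-p) log(1-p)

H(0.43) = -0.43 × log_e(0.43) - 0.57 × log_e(0.57)
H(0.43) = 0.6833 nats

Note: Binary entropy is maximized at p=0.5 (H=1 bit) and minimized at p=0 or p=1 (H=0).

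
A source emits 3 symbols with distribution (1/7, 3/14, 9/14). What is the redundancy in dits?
0.0897 dits

Redundancy measures how far a source is from maximum entropy:
R = H_max - H(X)

Maximum entropy for 3 symbols: H_max = log_10(3) = 0.4771 dits
Actual entropy: H(X) = 0.3874 dits
Redundancy: R = 0.4771 - 0.3874 = 0.0897 dits

This redundancy represents potential for compression: the source could be compressed by 0.0897 dits per symbol.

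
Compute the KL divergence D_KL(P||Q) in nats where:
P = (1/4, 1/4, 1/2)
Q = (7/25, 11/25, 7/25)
0.1202 nats

KL divergence: D_KL(P||Q) = Σ p(x) log(p(x)/q(x))

Computing term by term:
  x=0: 1/4 × log_e[(1/4)/(7/25)] = 1/4 × -0.1133 = -0.0283
  x=1: 1/4 × log_e[(1/4)/(11/25)] = 1/4 × -0.5653 = -0.1413
  x=2: 1/2 × log_e[(1/2)/(7/25)] = 1/2 × 0.5798 = 0.2899

D_KL(P||Q) = 0.1202 nats

Note: KL divergence is always non-negative and equals 0 iff P = Q.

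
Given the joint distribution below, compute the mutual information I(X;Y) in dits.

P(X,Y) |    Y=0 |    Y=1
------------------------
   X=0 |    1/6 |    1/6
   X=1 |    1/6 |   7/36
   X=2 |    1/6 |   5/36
0.0010 dits

Mutual information: I(X;Y) = H(X) + H(Y) - H(X,Y)

Marginals:
P(X) = (1/3, 13/36, 11/36), H(X) = 0.4761 dits
P(Y) = (1/2, 1/2), H(Y) = 0.3010 dits

Joint entropy: H(X,Y) = 0.7761 dits

I(X;Y) = 0.4761 + 0.3010 - 0.7761 = 0.0010 dits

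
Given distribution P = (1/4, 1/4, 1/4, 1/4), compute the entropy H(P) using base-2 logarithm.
2.0000 bits

Shannon entropy is H(X) = -Σ p(x) log p(x).

For P = (1/4, 1/4, 1/4, 1/4):
H = -1/4 × log_2(1/4) -1/4 × log_2(1/4) -1/4 × log_2(1/4) -1/4 × log_2(1/4)
H = 2.0000 bits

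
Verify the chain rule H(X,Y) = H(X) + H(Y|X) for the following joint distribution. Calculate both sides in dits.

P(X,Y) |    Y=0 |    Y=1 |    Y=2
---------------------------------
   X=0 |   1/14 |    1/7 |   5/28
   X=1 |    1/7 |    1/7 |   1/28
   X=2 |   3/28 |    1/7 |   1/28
H(X,Y) = 0.9057, H(X) = 0.4733, H(Y|X) = 0.4324 (all in dits)

Chain rule: H(X,Y) = H(X) + H(Y|X)

Left side — joint entropy directly:
H(X,Y) = -Σ p(x,y) log p(x,y) = 0.9057 dits

Right side — compute H(Y|X) from the conditional distributions:
P(X) = (11/28, 9/28, 2/7), so H(X) = 0.4733 dits
H(Y|X) = Σ_x P(X=x) · H(Y|X=x):
  P(Y|X=0) = (2/11, 4/11, 5/11), H(Y|X=0) = 0.4500, weight P(X=0) = 11/28
  P(Y|X=1) = (4/9, 4/9, 1/9), H(Y|X=1) = 0.4191, weight P(X=1) = 9/28
  P(Y|X=2) = (3/8, 1/2, 1/8), H(Y|X=2) = 0.4231, weight P(X=2) = 2/7
H(Y|X) = 0.4324 dits

H(X) + H(Y|X) = 0.4733 + 0.4324 = 0.9057 dits

Both sides equal 0.9057 dits. ✓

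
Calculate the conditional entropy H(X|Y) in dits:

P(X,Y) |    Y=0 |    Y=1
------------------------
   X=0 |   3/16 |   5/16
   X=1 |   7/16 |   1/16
0.2392 dits

Using the chain rule: H(X|Y) = H(X,Y) - H(Y)

First, compute H(X,Y) = 0.5265 dits

Marginal P(Y) = (5/8, 3/8)
H(Y) = 0.2873 dits

H(X|Y) = H(X,Y) - H(Y) = 0.5265 - 0.2873 = 0.2392 dits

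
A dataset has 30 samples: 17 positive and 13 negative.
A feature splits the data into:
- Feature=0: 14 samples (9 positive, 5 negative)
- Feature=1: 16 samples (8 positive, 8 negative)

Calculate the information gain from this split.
0.0150 bits

Information Gain = H(Y) - H(Y|Feature)

Before split:
P(positive) = 17/30 = 0.5667
H(Y) = 0.9871 bits

After split:
Feature=0: H = 0.9403 bits (weight = 14/30)
Feature=1: H = 1.0000 bits (weight = 16/30)
H(Y|Feature) = (14/30)×0.9403 + (16/30)×1.0000 = 0.9721 bits

Information Gain = 0.9871 - 0.9721 = 0.0150 bits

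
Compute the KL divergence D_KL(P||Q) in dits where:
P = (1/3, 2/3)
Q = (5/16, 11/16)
0.0004 dits

KL divergence: D_KL(P||Q) = Σ p(x) log(p(x)/q(x))

Computing term by term:
  x=0: 1/3 × log_10[(1/3)/(5/16)] = 1/3 × 0.0280 = 0.0093
  x=1: 2/3 × log_10[(2/3)/(11/16)] = 2/3 × -0.0134 = -0.0089

D_KL(P||Q) = 0.0004 dits

Note: KL divergence is always non-negative and equals 0 iff P = Q.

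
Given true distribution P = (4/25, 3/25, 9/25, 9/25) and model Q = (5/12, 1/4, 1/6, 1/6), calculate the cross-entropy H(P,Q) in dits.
0.6933 dits

Cross-entropy: H(P,Q) = -Σ p(x) log q(x)

Alternatively: H(P,Q) = H(P) + D_KL(P||Q)
H(P) = 0.5573 dits
D_KL(P||Q) = 0.1360 dits

H(P,Q) = 0.5573 + 0.1360 = 0.6933 dits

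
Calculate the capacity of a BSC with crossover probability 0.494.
0.0001 bits

For a binary symmetric channel (BSC) with error probability p:
Capacity C = 1 - H(p) bits per symbol

where H(p) = -p log₂(p) - (1-p) log₂(1-p) is the binary entropy function.

H(0.494) = 0.9999 bits
C = 1 - 0.9999 = 0.0001 bits per symbol

This means we can reliably transmit up to 0.0001 bits of information per channel use.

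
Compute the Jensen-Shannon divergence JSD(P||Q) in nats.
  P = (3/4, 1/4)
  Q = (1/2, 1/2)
0.0338 nats

Jensen-Shannon divergence is:
JSD(P||Q) = 0.5 × D_KL(P||M) + 0.5 × D_KL(Q||M)
where M = 0.5 × (P + Q) is the mixture distribution.

M = 0.5 × (3/4, 1/4) + 0.5 × (1/2, 1/2) = (5/8, 3/8)

D_KL(P||M) = 0.0354 nats
D_KL(Q||M) = 0.0323 nats

JSD(P||Q) = 0.5 × 0.0354 + 0.5 × 0.0323 = 0.0338 nats

Unlike KL divergence, JSD is symmetric and bounded: 0 ≤ JSD ≤ log(2).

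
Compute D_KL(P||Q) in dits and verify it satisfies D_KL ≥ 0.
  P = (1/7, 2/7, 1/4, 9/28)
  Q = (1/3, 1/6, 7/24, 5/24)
0.0581 dits

KL divergence satisfies the Gibbs inequality: D_KL(P||Q) ≥ 0 for all distributions P, Q.

D_KL(P||Q) = Σ p(x) log(p(x)/q(x))
Term by term:
  x=0: 1/7 × log_10[(1/7)/(1/3)] = -0.0526
  x=1: 2/7 × log_10[(2/7)/(1/6)] = 0.0669
  x=2: 1/4 × log_10[(1/4)/(7/24)] = -0.0167
  x=3: 9/28 × log_10[(9/28)/(5/24)] = 0.0605
D_KL(P||Q) = 0.0581 dits

D_KL(P||Q) = 0.0581 ≥ 0 ✓

This non-negativity is a fundamental property: relative entropy cannot be negative because it measures how different Q is from P.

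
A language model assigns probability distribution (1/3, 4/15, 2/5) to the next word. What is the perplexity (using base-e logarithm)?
2.9600

Perplexity is e^H (or exp(H) for natural log).

First, H = -Σ p log p = 1.0852 nats
Perplexity = e^1.0852 = 2.9600

Interpretation: The model's uncertainty is equivalent to choosing uniformly among 3.0 options.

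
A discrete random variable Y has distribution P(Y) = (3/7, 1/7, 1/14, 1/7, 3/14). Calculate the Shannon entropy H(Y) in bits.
2.0742 bits

Shannon entropy is H(X) = -Σ p(x) log p(x).

For P = (3/7, 1/7, 1/14, 1/7, 3/14):
H = -3/7 × log_2(3/7) -1/7 × log_2(1/7) -1/14 × log_2(1/14) -1/7 × log_2(1/7) -3/14 × log_2(3/14)
H = 2.0742 bits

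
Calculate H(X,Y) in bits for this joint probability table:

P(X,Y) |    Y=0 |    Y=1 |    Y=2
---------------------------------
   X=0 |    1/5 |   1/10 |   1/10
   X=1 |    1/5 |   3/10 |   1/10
2.4464 bits

Joint entropy is H(X,Y) = -Σ_{x,y} p(x,y) log p(x,y).

Summing over all non-zero entries:
H(X,Y) = -[1/5·log_2(1/5) + 1/10·log_2(1/10) + 1/10·log_2(1/10) + 1/5·log_2(1/5) + 3/10·log_2(3/10) + 1/10·log_2(1/10)]
H(X,Y) = 2.4464 bits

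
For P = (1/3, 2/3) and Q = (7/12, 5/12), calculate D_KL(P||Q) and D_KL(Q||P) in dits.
D_KL(P||Q) = 0.0551, D_KL(Q||P) = 0.0567

KL divergence is not symmetric: D_KL(P||Q) ≠ D_KL(Q||P) in general.

D_KL(P||Q) = 0.0551 dits
D_KL(Q||P) = 0.0567 dits

No, they are not equal!

This asymmetry is why KL divergence is not a true distance metric.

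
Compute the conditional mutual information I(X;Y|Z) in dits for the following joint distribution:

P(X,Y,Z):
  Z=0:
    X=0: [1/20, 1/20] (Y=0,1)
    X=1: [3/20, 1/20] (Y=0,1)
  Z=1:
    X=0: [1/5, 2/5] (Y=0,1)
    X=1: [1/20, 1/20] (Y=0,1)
0.0062 dits

Conditional mutual information: I(X;Y|Z) = H(X|Z) + H(Y|Z) - H(X,Y|Z)

H(Z) = 0.2653
H(X,Z) = 0.4729 → H(X|Z) = 0.2076
H(Y,Z) = 0.5464 → H(Y|Z) = 0.2811
H(X,Y,Z) = 0.7478 → H(X,Y|Z) = 0.4825

I(X;Y|Z) = 0.2076 + 0.2811 - 0.4825 = 0.0062 dits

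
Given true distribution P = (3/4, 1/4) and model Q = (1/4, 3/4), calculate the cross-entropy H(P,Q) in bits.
1.6038 bits

Cross-entropy: H(P,Q) = -Σ p(x) log q(x)

Alternatively: H(P,Q) = H(P) + D_KL(P||Q)
H(P) = 0.8113 bits
D_KL(P||Q) = 0.7925 bits

H(P,Q) = 0.8113 + 0.7925 = 1.6038 bits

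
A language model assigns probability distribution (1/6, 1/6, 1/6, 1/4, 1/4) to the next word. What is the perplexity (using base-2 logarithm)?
4.8990

Perplexity is 2^H (or exp(H) for natural log).

First, H = -Σ p log p = 2.2925 bits
Perplexity = 2^2.2925 = 4.8990

Interpretation: The model's uncertainty is equivalent to choosing uniformly among 4.9 options.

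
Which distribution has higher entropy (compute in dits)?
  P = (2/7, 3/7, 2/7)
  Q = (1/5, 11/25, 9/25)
P

Computing entropies in dits:
H(P) = 0.4686
H(Q) = 0.4564

Distribution P has higher entropy.

Intuition: The distribution closer to uniform (more spread out) has higher entropy.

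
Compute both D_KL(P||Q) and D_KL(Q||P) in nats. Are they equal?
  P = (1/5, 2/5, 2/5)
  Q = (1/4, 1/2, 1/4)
D_KL(P||Q) = 0.0541, D_KL(Q||P) = 0.0499

KL divergence is not symmetric: D_KL(P||Q) ≠ D_KL(Q||P) in general.

D_KL(P||Q) = 0.0541 nats
D_KL(Q||P) = 0.0499 nats

No, they are not equal!

This asymmetry is why KL divergence is not a true distance metric.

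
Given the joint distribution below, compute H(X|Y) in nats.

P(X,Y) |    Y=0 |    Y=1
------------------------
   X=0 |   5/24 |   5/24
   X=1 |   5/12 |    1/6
0.6554 nats

Using the chain rule: H(X|Y) = H(X,Y) - H(Y)

First, compute H(X,Y) = 1.3170 nats

Marginal P(Y) = (5/8, 3/8)
H(Y) = 0.6616 nats

H(X|Y) = H(X,Y) - H(Y) = 1.3170 - 0.6616 = 0.6554 nats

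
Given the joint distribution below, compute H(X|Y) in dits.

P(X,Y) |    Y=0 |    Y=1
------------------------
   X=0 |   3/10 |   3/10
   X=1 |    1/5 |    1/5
0.2923 dits

Using the chain rule: H(X|Y) = H(X,Y) - H(Y)

First, compute H(X,Y) = 0.5933 dits

Marginal P(Y) = (1/2, 1/2)
H(Y) = 0.3010 dits

H(X|Y) = H(X,Y) - H(Y) = 0.5933 - 0.3010 = 0.2923 dits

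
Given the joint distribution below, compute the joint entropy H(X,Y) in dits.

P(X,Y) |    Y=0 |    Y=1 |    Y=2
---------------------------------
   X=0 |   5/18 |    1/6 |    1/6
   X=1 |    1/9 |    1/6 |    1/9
0.7557 dits

Joint entropy is H(X,Y) = -Σ_{x,y} p(x,y) log p(x,y).

Summing over all non-zero entries:
H(X,Y) = -[5/18·log_10(5/18) + 1/6·log_10(1/6) + 1/6·log_10(1/6) + 1/9·log_10(1/9) + 1/6·log_10(1/6) + 1/9·log_10(1/9)]
H(X,Y) = 0.7557 dits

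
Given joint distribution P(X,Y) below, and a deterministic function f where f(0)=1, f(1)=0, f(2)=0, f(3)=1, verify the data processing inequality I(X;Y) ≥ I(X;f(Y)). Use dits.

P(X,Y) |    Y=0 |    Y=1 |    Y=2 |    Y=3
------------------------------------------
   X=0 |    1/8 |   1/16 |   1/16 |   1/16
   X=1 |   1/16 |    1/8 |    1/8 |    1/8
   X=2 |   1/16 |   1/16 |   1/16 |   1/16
I(X;Y) = 0.0139, I(X;f(Y)) = 0.0047, inequality holds: 0.0139 ≥ 0.0047

Data Processing Inequality: For any Markov chain X → Y → Z, we have I(X;Y) ≥ I(X;Z).

Here Z = f(Y) is a deterministic function of Y, forming X → Y → Z.

Original I(X;Y) = 0.0139 dits

After applying f:
P(X,Z) where Z=f(Y):
- P(X,Z=0) = P(X,Y=1) + P(X,Y=2)
- P(X,Z=1) = P(X,Y=0) + P(X,Y=3)

I(X;Z) = I(X;f(Y)) = 0.0047 dits

Verification: 0.0139 ≥ 0.0047 ✓

Information cannot be created by processing; the function f can only lose information about X.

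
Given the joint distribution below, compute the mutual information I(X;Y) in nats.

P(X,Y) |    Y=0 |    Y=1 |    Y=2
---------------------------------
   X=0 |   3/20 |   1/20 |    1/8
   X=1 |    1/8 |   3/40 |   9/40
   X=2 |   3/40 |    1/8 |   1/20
0.0679 nats

Mutual information: I(X;Y) = H(X) + H(Y) - H(X,Y)

Marginals:
P(X) = (13/40, 17/40, 1/4), H(X) = 1.0755 nats
P(Y) = (7/20, 1/4, 2/5), H(Y) = 1.0805 nats

Joint entropy: H(X,Y) = 2.0881 nats

I(X;Y) = 1.0755 + 1.0805 - 2.0881 = 0.0679 nats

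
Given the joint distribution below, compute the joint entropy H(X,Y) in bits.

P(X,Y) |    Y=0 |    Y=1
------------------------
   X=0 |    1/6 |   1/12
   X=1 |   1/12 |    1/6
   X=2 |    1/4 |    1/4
2.4591 bits

Joint entropy is H(X,Y) = -Σ_{x,y} p(x,y) log p(x,y).

Summing over all non-zero entries:
H(X,Y) = -[1/6·log_2(1/6) + 1/12·log_2(1/12) + 1/12·log_2(1/12) + 1/6·log_2(1/6) + 1/4·log_2(1/4) + 1/4·log_2(1/4)]
H(X,Y) = 2.4591 bits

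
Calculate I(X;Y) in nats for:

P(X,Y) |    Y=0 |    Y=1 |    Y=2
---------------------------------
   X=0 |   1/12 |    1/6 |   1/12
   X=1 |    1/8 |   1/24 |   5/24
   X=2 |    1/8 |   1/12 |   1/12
0.0808 nats

Mutual information: I(X;Y) = H(X) + H(Y) - H(X,Y)

Marginals:
P(X) = (1/3, 3/8, 7/24), H(X) = 1.0934 nats
P(Y) = (1/3, 7/24, 3/8), H(Y) = 1.0934 nats

Joint entropy: H(X,Y) = 2.1060 nats

I(X;Y) = 1.0934 + 1.0934 - 2.1060 = 0.0808 nats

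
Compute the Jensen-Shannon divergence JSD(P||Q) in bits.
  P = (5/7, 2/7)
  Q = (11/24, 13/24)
0.0493 bits

Jensen-Shannon divergence is:
JSD(P||Q) = 0.5 × D_KL(P||M) + 0.5 × D_KL(Q||M)
where M = 0.5 × (P + Q) is the mixture distribution.

M = 0.5 × (5/7, 2/7) + 0.5 × (11/24, 13/24) = (0.58631, 0.41369)

D_KL(P||M) = 0.0509 bits
D_KL(Q||M) = 0.0478 bits

JSD(P||Q) = 0.5 × 0.0509 + 0.5 × 0.0478 = 0.0493 bits

Unlike KL divergence, JSD is symmetric and bounded: 0 ≤ JSD ≤ log(2).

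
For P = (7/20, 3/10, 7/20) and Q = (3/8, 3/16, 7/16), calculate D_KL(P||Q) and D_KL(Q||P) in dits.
D_KL(P||Q) = 0.0168, D_KL(Q||P) = 0.0154

KL divergence is not symmetric: D_KL(P||Q) ≠ D_KL(Q||P) in general.

D_KL(P||Q) = 0.0168 dits
D_KL(Q||P) = 0.0154 dits

No, they are not equal!

This asymmetry is why KL divergence is not a true distance metric.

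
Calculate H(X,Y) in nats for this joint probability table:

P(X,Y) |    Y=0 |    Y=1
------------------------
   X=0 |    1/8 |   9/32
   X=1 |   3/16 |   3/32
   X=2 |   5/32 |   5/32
1.7326 nats

Joint entropy is H(X,Y) = -Σ_{x,y} p(x,y) log p(x,y).

Summing over all non-zero entries:
H(X,Y) = -[1/8·log_e(1/8) + 9/32·log_e(9/32) + 3/16·log_e(3/16) + 3/32·log_e(3/32) + 5/32·log_e(5/32) + 5/32·log_e(5/32)]
H(X,Y) = 1.7326 nats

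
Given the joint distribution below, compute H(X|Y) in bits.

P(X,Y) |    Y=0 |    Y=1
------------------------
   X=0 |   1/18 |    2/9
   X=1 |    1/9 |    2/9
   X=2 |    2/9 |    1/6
1.4972 bits

Using the chain rule: H(X|Y) = H(X,Y) - H(Y)

First, compute H(X,Y) = 2.4613 bits

Marginal P(Y) = (7/18, 11/18)
H(Y) = 0.9641 bits

H(X|Y) = H(X,Y) - H(Y) = 2.4613 - 0.9641 = 1.4972 bits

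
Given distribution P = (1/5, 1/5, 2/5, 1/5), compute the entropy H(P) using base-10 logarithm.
0.5786 dits

Shannon entropy is H(X) = -Σ p(x) log p(x).

For P = (1/5, 1/5, 2/5, 1/5):
H = -1/5 × log_10(1/5) -1/5 × log_10(1/5) -2/5 × log_10(2/5) -1/5 × log_10(1/5)
H = 0.5786 dits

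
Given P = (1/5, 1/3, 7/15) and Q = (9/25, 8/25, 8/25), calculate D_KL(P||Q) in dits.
0.0313 dits

KL divergence: D_KL(P||Q) = Σ p(x) log(p(x)/q(x))

Computing term by term:
  x=0: 1/5 × log_10[(1/5)/(9/25)] = 1/5 × -0.2553 = -0.0511
  x=1: 1/3 × log_10[(1/3)/(8/25)] = 1/3 × 0.0177 = 0.0059
  x=2: 7/15 × log_10[(7/15)/(8/25)] = 7/15 × 0.1639 = 0.0765

D_KL(P||Q) = 0.0313 dits

Note: KL divergence is always non-negative and equals 0 iff P = Q.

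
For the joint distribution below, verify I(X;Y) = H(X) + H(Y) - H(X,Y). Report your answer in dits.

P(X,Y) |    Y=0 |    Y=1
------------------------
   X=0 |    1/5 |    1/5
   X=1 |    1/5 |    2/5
I(X;Y) = 0.0060 dits

Mutual information has multiple equivalent forms:
- I(X;Y) = H(X) - H(X|Y)
- I(X;Y) = H(Y) - H(Y|X)
- I(X;Y) = H(X) + H(Y) - H(X,Y)

Computing all quantities:
H(X) = 0.2923, H(Y) = 0.2923, H(X,Y) = 0.5786
H(X|Y) = 0.2863, H(Y|X) = 0.2863

Verification:
H(X) - H(X|Y) = 0.2923 - 0.2863 = 0.0060
H(Y) - H(Y|X) = 0.2923 - 0.2863 = 0.0060
H(X) + H(Y) - H(X,Y) = 0.2923 + 0.2923 - 0.5786 = 0.0060

All forms give I(X;Y) = 0.0060 dits. ✓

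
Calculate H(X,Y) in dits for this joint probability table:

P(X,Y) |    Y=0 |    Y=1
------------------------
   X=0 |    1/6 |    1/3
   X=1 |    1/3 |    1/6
0.5775 dits

Joint entropy is H(X,Y) = -Σ_{x,y} p(x,y) log p(x,y).

Summing over all non-zero entries:
H(X,Y) = -[1/6·log_10(1/6) + 1/3·log_10(1/3) + 1/3·log_10(1/3) + 1/6·log_10(1/6)]
H(X,Y) = 0.5775 dits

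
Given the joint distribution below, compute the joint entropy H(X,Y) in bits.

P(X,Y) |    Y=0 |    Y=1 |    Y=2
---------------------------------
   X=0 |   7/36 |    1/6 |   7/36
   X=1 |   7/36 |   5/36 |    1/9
2.5568 bits

Joint entropy is H(X,Y) = -Σ_{x,y} p(x,y) log p(x,y).

Summing over all non-zero entries:
H(X,Y) = -[7/36·log_2(7/36) + 1/6·log_2(1/6) + 7/36·log_2(7/36) + 7/36·log_2(7/36) + 5/36·log_2(5/36) + 1/9·log_2(1/9)]
H(X,Y) = 2.5568 bits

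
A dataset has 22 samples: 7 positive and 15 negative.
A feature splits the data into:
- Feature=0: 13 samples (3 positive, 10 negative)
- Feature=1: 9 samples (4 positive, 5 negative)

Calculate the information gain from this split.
0.0364 bits

Information Gain = H(Y) - H(Y|Feature)

Before split:
P(positive) = 7/22 = 0.3182
H(Y) = 0.9024 bits

After split:
Feature=0: H = 0.7793 bits (weight = 13/22)
Feature=1: H = 0.9911 bits (weight = 9/22)
H(Y|Feature) = (13/22)×0.7793 + (9/22)×0.9911 = 0.8660 bits

Information Gain = 0.9024 - 0.8660 = 0.0364 bits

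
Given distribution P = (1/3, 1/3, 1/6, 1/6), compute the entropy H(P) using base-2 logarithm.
1.9183 bits

Shannon entropy is H(X) = -Σ p(x) log p(x).

For P = (1/3, 1/3, 1/6, 1/6):
H = -1/3 × log_2(1/3) -1/3 × log_2(1/3) -1/6 × log_2(1/6) -1/6 × log_2(1/6)
H = 1.9183 bits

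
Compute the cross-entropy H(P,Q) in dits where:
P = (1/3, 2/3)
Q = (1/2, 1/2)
0.3010 dits

Cross-entropy: H(P,Q) = -Σ p(x) log q(x)

Alternatively: H(P,Q) = H(P) + D_KL(P||Q)
H(P) = 0.2764 dits
D_KL(P||Q) = 0.0246 dits

H(P,Q) = 0.2764 + 0.0246 = 0.3010 dits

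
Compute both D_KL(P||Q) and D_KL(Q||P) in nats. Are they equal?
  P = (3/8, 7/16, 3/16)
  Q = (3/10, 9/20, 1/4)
D_KL(P||Q) = 0.0174, D_KL(Q||P) = 0.0177

KL divergence is not symmetric: D_KL(P||Q) ≠ D_KL(Q||P) in general.

D_KL(P||Q) = 0.0174 nats
D_KL(Q||P) = 0.0177 nats

No, they are not equal!

This asymmetry is why KL divergence is not a true distance metric.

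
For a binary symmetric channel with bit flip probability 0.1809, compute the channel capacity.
0.3180 bits

For a binary symmetric channel (BSC) with error probability p:
Capacity C = 1 - H(p) bits per symbol

where H(p) = -p log₂(p) - (1-p) log₂(1-p) is the binary entropy function.

H(0.1809) = 0.6820 bits
C = 1 - 0.6820 = 0.3180 bits per symbol

This means we can reliably transmit up to 0.3180 bits of information per channel use.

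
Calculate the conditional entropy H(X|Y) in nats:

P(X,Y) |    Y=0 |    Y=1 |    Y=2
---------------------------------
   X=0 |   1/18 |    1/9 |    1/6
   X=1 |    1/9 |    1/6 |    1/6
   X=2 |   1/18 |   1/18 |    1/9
1.0492 nats

Using the chain rule: H(X|Y) = H(X,Y) - H(Y)

First, compute H(X,Y) = 2.1100 nats

Marginal P(Y) = (2/9, 1/3, 4/9)
H(Y) = 1.0609 nats

H(X|Y) = H(X,Y) - H(Y) = 2.1100 - 1.0609 = 1.0492 nats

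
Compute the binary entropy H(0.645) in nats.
0.6505 nats

The binary entropy function is:
H(p) = -p log(p) - (1-p) log(1-p)

H(0.645) = -0.645 × log_e(0.645) - 0.355 × log_e(0.355)
H(0.645) = 0.6505 nats

Note: Binary entropy is maximized at p=0.5 (H=1 bit) and minimized at p=0 or p=1 (H=0).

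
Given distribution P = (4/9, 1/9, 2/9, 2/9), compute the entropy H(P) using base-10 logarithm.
0.5529 dits

Shannon entropy is H(X) = -Σ p(x) log p(x).

For P = (4/9, 1/9, 2/9, 2/9):
H = -4/9 × log_10(4/9) -1/9 × log_10(1/9) -2/9 × log_10(2/9) -2/9 × log_10(2/9)
H = 0.5529 dits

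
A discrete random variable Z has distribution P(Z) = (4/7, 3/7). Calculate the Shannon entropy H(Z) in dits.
0.2966 dits

Shannon entropy is H(X) = -Σ p(x) log p(x).

For P = (4/7, 3/7):
H = -4/7 × log_10(4/7) -3/7 × log_10(3/7)
H = 0.2966 dits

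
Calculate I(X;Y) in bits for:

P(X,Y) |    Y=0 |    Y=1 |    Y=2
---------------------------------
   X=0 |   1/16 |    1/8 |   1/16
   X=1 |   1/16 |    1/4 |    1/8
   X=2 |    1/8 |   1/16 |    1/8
0.0924 bits

Mutual information: I(X;Y) = H(X) + H(Y) - H(X,Y)

Marginals:
P(X) = (1/4, 7/16, 5/16), H(X) = 1.5462 bits
P(Y) = (1/4, 7/16, 5/16), H(Y) = 1.5462 bits

Joint entropy: H(X,Y) = 3.0000 bits

I(X;Y) = 1.5462 + 1.5462 - 3.0000 = 0.0924 bits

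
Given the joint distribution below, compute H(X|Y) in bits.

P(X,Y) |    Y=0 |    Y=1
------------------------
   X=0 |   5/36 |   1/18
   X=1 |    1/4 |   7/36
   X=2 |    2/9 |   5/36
1.5003 bits

Using the chain rule: H(X|Y) = H(X,Y) - H(Y)

First, compute H(X,Y) = 2.4644 bits

Marginal P(Y) = (11/18, 7/18)
H(Y) = 0.9641 bits

H(X|Y) = H(X,Y) - H(Y) = 2.4644 - 0.9641 = 1.5003 bits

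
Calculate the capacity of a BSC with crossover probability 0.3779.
0.0435 bits

For a binary symmetric channel (BSC) with error probability p:
Capacity C = 1 - H(p) bits per symbol

where H(p) = -p log₂(p) - (1-p) log₂(1-p) is the binary entropy function.

H(0.3779) = 0.9565 bits
C = 1 - 0.9565 = 0.0435 bits per symbol

This means we can reliably transmit up to 0.0435 bits of information per channel use.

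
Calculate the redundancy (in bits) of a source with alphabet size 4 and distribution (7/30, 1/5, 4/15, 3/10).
0.0161 bits

Redundancy measures how far a source is from maximum entropy:
R = H_max - H(X)

Maximum entropy for 4 symbols: H_max = log_2(4) = 2.0000 bits
Actual entropy: H(X) = 1.9839 bits
Redundancy: R = 2.0000 - 1.9839 = 0.0161 bits

This redundancy represents potential for compression: the source could be compressed by 0.0161 bits per symbol.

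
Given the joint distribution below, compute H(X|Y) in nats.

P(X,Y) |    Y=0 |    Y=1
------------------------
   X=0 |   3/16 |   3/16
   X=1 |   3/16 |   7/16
0.6417 nats

Using the chain rule: H(X|Y) = H(X,Y) - H(Y)

First, compute H(X,Y) = 1.3033 nats

Marginal P(Y) = (3/8, 5/8)
H(Y) = 0.6616 nats

H(X|Y) = H(X,Y) - H(Y) = 1.3033 - 0.6616 = 0.6417 nats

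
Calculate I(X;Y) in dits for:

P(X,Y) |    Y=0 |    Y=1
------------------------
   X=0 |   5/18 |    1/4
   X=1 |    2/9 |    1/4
0.0007 dits

Mutual information: I(X;Y) = H(X) + H(Y) - H(X,Y)

Marginals:
P(X) = (19/36, 17/36), H(X) = 0.3004 dits
P(Y) = (1/2, 1/2), H(Y) = 0.3010 dits

Joint entropy: H(X,Y) = 0.6007 dits

I(X;Y) = 0.3004 + 0.3010 - 0.6007 = 0.0007 dits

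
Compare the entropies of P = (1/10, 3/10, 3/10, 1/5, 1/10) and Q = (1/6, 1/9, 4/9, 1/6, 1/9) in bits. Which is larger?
P

Computing entropies in bits:
H(P) = 2.1710
H(Q) = 2.0860

Distribution P has higher entropy.

Intuition: The distribution closer to uniform (more spread out) has higher entropy.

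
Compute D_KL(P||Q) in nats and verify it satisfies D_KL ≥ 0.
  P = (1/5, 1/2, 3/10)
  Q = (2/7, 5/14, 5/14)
0.0446 nats

KL divergence satisfies the Gibbs inequality: D_KL(P||Q) ≥ 0 for all distributions P, Q.

D_KL(P||Q) = Σ p(x) log(p(x)/q(x))
Term by term:
  x=0: 1/5 × log_e[(1/5)/(2/7)] = -0.0713
  x=1: 1/2 × log_e[(1/2)/(5/14)] = 0.1682
  x=2: 3/10 × log_e[(3/10)/(5/14)] = -0.0523
D_KL(P||Q) = 0.0446 nats

D_KL(P||Q) = 0.0446 ≥ 0 ✓

This non-negativity is a fundamental property: relative entropy cannot be negative because it measures how different Q is from P.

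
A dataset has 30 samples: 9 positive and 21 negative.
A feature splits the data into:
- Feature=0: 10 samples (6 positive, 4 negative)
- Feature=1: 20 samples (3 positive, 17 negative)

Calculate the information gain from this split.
0.1511 bits

Information Gain = H(Y) - H(Y|Feature)

Before split:
P(positive) = 9/30 = 0.3000
H(Y) = 0.8813 bits

After split:
Feature=0: H = 0.9710 bits (weight = 10/30)
Feature=1: H = 0.6098 bits (weight = 20/30)
H(Y|Feature) = (10/30)×0.9710 + (20/30)×0.6098 = 0.7302 bits

Information Gain = 0.8813 - 0.7302 = 0.1511 bits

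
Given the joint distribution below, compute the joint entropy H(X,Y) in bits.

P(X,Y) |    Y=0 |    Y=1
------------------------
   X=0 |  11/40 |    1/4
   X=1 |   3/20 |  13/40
1.9497 bits

Joint entropy is H(X,Y) = -Σ_{x,y} p(x,y) log p(x,y).

Summing over all non-zero entries:
H(X,Y) = -[11/40·log_2(11/40) + 1/4·log_2(1/4) + 3/20·log_2(3/20) + 13/40·log_2(13/40)]
H(X,Y) = 1.9497 bits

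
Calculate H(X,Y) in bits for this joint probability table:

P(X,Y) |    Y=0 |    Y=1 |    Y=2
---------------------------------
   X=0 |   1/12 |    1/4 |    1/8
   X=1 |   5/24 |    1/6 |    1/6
2.5069 bits

Joint entropy is H(X,Y) = -Σ_{x,y} p(x,y) log p(x,y).

Summing over all non-zero entries:
H(X,Y) = -[1/12·log_2(1/12) + 1/4·log_2(1/4) + 1/8·log_2(1/8) + 5/24·log_2(5/24) + 1/6·log_2(1/6) + 1/6·log_2(1/6)]
H(X,Y) = 2.5069 bits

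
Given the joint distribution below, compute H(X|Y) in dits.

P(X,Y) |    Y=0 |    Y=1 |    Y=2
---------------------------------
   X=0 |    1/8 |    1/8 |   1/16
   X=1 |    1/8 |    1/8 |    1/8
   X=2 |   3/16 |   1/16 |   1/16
0.4611 dits

Using the chain rule: H(X|Y) = H(X,Y) - H(Y)

First, compute H(X,Y) = 0.9265 dits

Marginal P(Y) = (7/16, 5/16, 1/4)
H(Y) = 0.4654 dits

H(X|Y) = H(X,Y) - H(Y) = 0.9265 - 0.4654 = 0.4611 dits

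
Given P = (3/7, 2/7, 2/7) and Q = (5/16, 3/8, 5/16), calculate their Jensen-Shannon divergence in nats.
0.0079 nats

Jensen-Shannon divergence is:
JSD(P||Q) = 0.5 × D_KL(P||M) + 0.5 × D_KL(Q||M)
where M = 0.5 × (P + Q) is the mixture distribution.

M = 0.5 × (3/7, 2/7, 2/7) + 0.5 × (5/16, 3/8, 5/16) = (0.370536, 0.330357, 0.299107)

D_KL(P||M) = 0.0078 nats
D_KL(Q||M) = 0.0080 nats

JSD(P||Q) = 0.5 × 0.0078 + 0.5 × 0.0080 = 0.0079 nats

Unlike KL divergence, JSD is symmetric and bounded: 0 ≤ JSD ≤ log(2).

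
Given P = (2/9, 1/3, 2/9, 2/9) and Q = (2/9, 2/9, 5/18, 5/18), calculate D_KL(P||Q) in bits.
0.0519 bits

KL divergence: D_KL(P||Q) = Σ p(x) log(p(x)/q(x))

Computing term by term:
  x=0: 2/9 × log_2[(2/9)/(2/9)] = 2/9 × 0.0000 = 0.0000
  x=1: 1/3 × log_2[(1/3)/(2/9)] = 1/3 × 0.5850 = 0.1950
  x=2: 2/9 × log_2[(2/9)/(5/18)] = 2/9 × -0.3219 = -0.0715
  x=3: 2/9 × log_2[(2/9)/(5/18)] = 2/9 × -0.3219 = -0.0715

D_KL(P||Q) = 0.0519 bits

Note: KL divergence is always non-negative and equals 0 iff P = Q.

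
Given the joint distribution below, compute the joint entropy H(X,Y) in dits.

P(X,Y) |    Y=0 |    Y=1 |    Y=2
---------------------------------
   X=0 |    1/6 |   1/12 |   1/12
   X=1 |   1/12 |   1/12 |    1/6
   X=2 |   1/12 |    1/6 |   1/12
0.9287 dits

Joint entropy is H(X,Y) = -Σ_{x,y} p(x,y) log p(x,y).

Summing over all non-zero entries:
H(X,Y) = -[1/6·log_10(1/6) + 1/12·log_10(1/12) + 1/12·log_10(1/12) + 1/12·log_10(1/12) + 1/12·log_10(1/12) + 1/6·log_10(1/6) + 1/12·log_10(1/12) + 1/6·log_10(1/6) + 1/12·log_10(1/12)]
H(X,Y) = 0.9287 dits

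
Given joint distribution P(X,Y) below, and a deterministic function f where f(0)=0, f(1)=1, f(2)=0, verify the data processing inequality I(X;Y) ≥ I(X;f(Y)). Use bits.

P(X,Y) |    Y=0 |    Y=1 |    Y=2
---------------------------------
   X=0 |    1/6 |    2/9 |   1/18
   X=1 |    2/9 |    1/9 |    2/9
I(X;Y) = 0.1013, I(X;f(Y)) = 0.0728, inequality holds: 0.1013 ≥ 0.0728

Data Processing Inequality: For any Markov chain X → Y → Z, we have I(X;Y) ≥ I(X;Z).

Here Z = f(Y) is a deterministic function of Y, forming X → Y → Z.

Original I(X;Y) = 0.1013 bits

After applying f:
P(X,Z) where Z=f(Y):
- P(X,Z=0) = P(X,Y=0) + P(X,Y=2)
- P(X,Z=1) = P(X,Y=1)

I(X;Z) = I(X;f(Y)) = 0.0728 bits

Verification: 0.1013 ≥ 0.0728 ✓

Information cannot be created by processing; the function f can only lose information about X.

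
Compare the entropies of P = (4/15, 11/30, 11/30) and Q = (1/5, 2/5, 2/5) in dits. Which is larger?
P

Computing entropies in dits:
H(P) = 0.4726
H(Q) = 0.4581

Distribution P has higher entropy.

Intuition: The distribution closer to uniform (more spread out) has higher entropy.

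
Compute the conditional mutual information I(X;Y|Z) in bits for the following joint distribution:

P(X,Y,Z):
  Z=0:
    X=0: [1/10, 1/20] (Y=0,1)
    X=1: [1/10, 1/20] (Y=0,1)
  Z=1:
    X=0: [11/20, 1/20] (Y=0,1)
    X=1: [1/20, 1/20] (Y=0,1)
0.0659 bits

Conditional mutual information: I(X;Y|Z) = H(X|Z) + H(Y|Z) - H(X,Y|Z)

H(Z) = 0.8813
H(X,Z) = 1.5955 → H(X|Z) = 0.7142
H(Y,Z) = 1.5710 → H(Y|Z) = 0.6897
H(X,Y,Z) = 2.2192 → H(X,Y|Z) = 1.3379

I(X;Y|Z) = 0.7142 + 0.6897 - 1.3379 = 0.0659 bits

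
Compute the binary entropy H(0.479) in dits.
0.3006 dits

The binary entropy function is:
H(p) = -p log(p) - (1-p) log(1-p)

H(0.479) = -0.479 × log_10(0.479) - 0.521 × log_10(0.521)
H(0.479) = 0.3006 dits

Note: Binary entropy is maximized at p=0.5 (H=1 bit) and minimized at p=0 or p=1 (H=0).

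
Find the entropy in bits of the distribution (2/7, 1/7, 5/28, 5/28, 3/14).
2.2813 bits

Shannon entropy is H(X) = -Σ p(x) log p(x).

For P = (2/7, 1/7, 5/28, 5/28, 3/14):
H = -2/7 × log_2(2/7) -1/7 × log_2(1/7) -5/28 × log_2(5/28) -5/28 × log_2(5/28) -3/14 × log_2(3/14)
H = 2.2813 bits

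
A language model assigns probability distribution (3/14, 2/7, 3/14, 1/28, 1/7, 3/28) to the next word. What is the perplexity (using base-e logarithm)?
5.2301

Perplexity is e^H (or exp(H) for natural log).

First, H = -Σ p log p = 1.6544 nats
Perplexity = e^1.6544 = 5.2301

Interpretation: The model's uncertainty is equivalent to choosing uniformly among 5.2 options.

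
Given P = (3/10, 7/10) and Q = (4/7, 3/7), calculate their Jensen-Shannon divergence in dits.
0.0165 dits

Jensen-Shannon divergence is:
JSD(P||Q) = 0.5 × D_KL(P||M) + 0.5 × D_KL(Q||M)
where M = 0.5 × (P + Q) is the mixture distribution.

M = 0.5 × (3/10, 7/10) + 0.5 × (4/7, 3/7) = (0.435714, 0.564286)

D_KL(P||M) = 0.0169 dits
D_KL(Q||M) = 0.0161 dits

JSD(P||Q) = 0.5 × 0.0169 + 0.5 × 0.0161 = 0.0165 dits

Unlike KL divergence, JSD is symmetric and bounded: 0 ≤ JSD ≤ log(2).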